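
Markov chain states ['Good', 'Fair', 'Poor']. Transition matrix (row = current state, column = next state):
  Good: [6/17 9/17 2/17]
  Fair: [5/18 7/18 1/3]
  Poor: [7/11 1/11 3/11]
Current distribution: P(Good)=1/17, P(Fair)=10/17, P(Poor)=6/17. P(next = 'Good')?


P(next=Good) = Σᵢ P(now=i)×P(i→Good)
= 1/17×6/17 + 10/17×5/18 + 6/17×7/11
= 6/289 + 25/153 + 42/187 = 11695/28611

P = 11695/28611 ≈ 0.4088


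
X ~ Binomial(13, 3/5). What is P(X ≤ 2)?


P(X ≤ 2) = Σ P(X=i) for i=0..2
P(X=0) = 8192/1220703125
P(X=1) = 159744/1220703125
P(X=2) = 1437696/1220703125
Sum = 1605632/1220703125

P(X ≤ 2) = 1605632/1220703125 ≈ 0.13%


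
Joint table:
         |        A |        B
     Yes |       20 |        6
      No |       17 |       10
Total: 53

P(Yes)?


P(Yes) = (20+6)/53 = 26/53

P(Yes) = 26/53 ≈ 49.06%


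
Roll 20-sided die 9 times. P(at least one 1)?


P(no 1)^9 = (19/20)^9 = 322687697779/512000000000
P(≥1) = 1 - 322687697779/512000000000 = 189312302221/512000000000

P = 189312302221/512000000000 ≈ 36.98%


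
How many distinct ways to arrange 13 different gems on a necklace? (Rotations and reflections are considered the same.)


Free circular arrangements: rotations and reflections both identified.
(n-1)!/2 = 12!/2 = 479001600/2 = 239500800

239500800


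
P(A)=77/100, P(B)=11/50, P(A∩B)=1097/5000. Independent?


P(A)×P(B) = 847/5000
P(A∩B) = 1097/5000
Not equal → NOT independent

No, not independent


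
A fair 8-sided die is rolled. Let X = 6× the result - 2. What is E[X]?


E[die] = (1+8)/2 = 9/2
E[X] = 6×9/2 - 2 = 25

E[X] = 25


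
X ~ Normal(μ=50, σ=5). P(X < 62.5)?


z = (62.5-50)/5 = 2.5
P(Z < 2.5) = 0.9938

P(X < 62.5) ≈ 0.9938


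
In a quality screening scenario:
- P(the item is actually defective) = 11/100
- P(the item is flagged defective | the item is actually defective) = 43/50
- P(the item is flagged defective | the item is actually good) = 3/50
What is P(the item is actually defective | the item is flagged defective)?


Using Bayes' theorem:
P(A|B) = P(B|A)·P(A) / P(B)

P(the item is flagged defective) = 43/50 × 11/100 + 3/50 × 89/100
= 473/5000 + 267/5000 = 37/250

P(the item is actually defective|the item is flagged defective) = (473/5000) / (37/250) = 473/740

P(the item is actually defective|the item is flagged defective) = 473/740 ≈ 63.92%


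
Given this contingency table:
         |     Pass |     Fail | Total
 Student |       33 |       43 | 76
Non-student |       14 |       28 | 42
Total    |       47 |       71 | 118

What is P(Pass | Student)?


P(Pass | Student) = 33/(33+43) = 33/76

P(Pass|Student) = 33/76 ≈ 43.42%


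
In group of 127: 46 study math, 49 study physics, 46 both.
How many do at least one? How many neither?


|A∪B| = 46+49-46 = 49
Neither = 127-49 = 78

At least one: 49; Neither: 78


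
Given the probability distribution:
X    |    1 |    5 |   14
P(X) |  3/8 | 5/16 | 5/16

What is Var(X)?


E[X] = 101/16
E[X²] = 1111/16
Var(X) = E[X²] - (E[X])² = 1111/16 - 10201/256 = 7575/256

Var(X) = 7575/256 ≈ 29.5898


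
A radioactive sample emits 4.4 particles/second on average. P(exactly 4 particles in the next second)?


Poisson(λ=4.4): P(X=4) = e^(-λ)×λ^k/k!
= e^(-4.4) × 4.4^4 / 4!
≈ 0.0122773399 × 374.8096 / 24 ≈ 0.191736

P(X=4) ≈ 0.191736 ≈ 19.17%


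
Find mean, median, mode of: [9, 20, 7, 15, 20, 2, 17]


Sorted: [2, 7, 9, 15, 17, 20, 20]
Mean = 90/7
Median = 15
Freq: {9: 1, 20: 2, 7: 1, 15: 1, 2: 1, 17: 1}
Mode: [20]

Mean=90/7, Median=15, Mode=20


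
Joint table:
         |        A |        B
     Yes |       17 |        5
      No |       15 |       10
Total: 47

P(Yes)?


P(Yes) = (17+5)/47 = 22/47

P(Yes) = 22/47 ≈ 46.81%


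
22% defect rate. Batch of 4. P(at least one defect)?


P(all good) = (39/50)^4 = 2313441/6250000
P(≥1 defect) = 3936559/6250000

P = 3936559/6250000 ≈ 62.98%


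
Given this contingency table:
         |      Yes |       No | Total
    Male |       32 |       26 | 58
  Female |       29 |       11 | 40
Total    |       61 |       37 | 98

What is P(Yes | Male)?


P(Yes | Male) = 32/(32+26) = 32/58 = 16/29

P(Yes|Male) = 16/29 ≈ 55.17%


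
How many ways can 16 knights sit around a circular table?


Circular arrangements of 16 distinct objects: fix one position to break rotational symmetry.
(n-1)! = 15! = 1307674368000

1307674368000


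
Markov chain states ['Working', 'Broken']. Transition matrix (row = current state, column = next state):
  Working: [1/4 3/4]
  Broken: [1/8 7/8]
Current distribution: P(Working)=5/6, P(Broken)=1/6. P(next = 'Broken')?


P(next=Broken) = Σᵢ P(now=i)×P(i→Broken)
= 5/6×3/4 + 1/6×7/8
= 5/8 + 7/48 = 37/48

P = 37/48 ≈ 0.7708


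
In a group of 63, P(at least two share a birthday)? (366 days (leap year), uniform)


P(all different) = Π(366-i)/366 for i=0..62
= 0.003452
P(match) = 1 - 0.003452 = 0.996548

P ≈ 0.9965 ≈ 99.65%


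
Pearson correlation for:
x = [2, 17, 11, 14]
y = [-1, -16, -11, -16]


n=4, Σx=44, Σy=-44, Σxy=-619, Σx²=610, Σy²=634
r = (4×(-619) - 44×(-44))/√((4×610 - 44²)(4×634 - (-44)²))
= -540/√(504×600) = -540/√302400 ≈ -540/549.9091 ≈ -0.9820

r ≈ -0.9820


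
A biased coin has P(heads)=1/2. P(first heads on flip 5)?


Geometric: P(X=5) = (1-p)^(k-1)×p = (1/2)^4×1/2 = 1/32

P(X=5) = 1/32 ≈ 3.12%


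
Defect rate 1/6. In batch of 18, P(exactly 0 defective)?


Binomial: P(X=0) = C(18,0)×p^0×(1-p)^18
= 1 × 1 × 3814697265625/101559956668416 = 3814697265625/101559956668416

P(X=0) = 3814697265625/101559956668416 ≈ 3.76%


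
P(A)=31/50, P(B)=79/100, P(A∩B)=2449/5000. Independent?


P(A)×P(B) = 2449/5000
P(A∩B) = 2449/5000
Equal ✓ → Independent

Yes, independent


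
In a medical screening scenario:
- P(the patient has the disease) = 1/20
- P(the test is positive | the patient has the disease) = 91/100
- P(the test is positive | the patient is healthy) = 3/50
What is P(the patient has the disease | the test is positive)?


Using Bayes' theorem:
P(A|B) = P(B|A)·P(A) / P(B)

P(the test is positive) = 91/100 × 1/20 + 3/50 × 19/20
= 91/2000 + 57/1000 = 41/400

P(the patient has the disease|the test is positive) = (91/2000) / (41/400) = 91/205

P(the patient has the disease|the test is positive) = 91/205 ≈ 44.39%


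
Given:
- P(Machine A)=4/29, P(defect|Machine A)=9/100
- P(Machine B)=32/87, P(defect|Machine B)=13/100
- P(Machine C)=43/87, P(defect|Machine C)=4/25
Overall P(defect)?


P(B) = Σ P(B|Aᵢ)×P(Aᵢ)
  9/100×4/29 = 9/725
  13/100×32/87 = 104/2175
  4/25×43/87 = 172/2175
Sum = 101/725

P(defect) = 101/725 ≈ 13.93%


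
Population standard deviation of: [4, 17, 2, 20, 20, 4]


Mean = 67/6
  (4-67/6)²=1849/36
  (17-67/6)²=1225/36
  (2-67/6)²=3025/36
  (20-67/6)²=2809/36
  (20-67/6)²=2809/36
  (4-67/6)²=1849/36
Σ(x-μ)² = 2261/6
σ² = (2261/6)/6 = 2261/36

σ = √(2261/36) ≈ 7.9250


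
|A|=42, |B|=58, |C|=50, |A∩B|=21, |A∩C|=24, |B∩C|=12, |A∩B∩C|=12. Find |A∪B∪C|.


|A∪B∪C| = 42+58+50-21-24-12+12 = 105

|A∪B∪C| = 105


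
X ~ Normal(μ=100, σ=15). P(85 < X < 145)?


z₁=(85-100)/15=-1.0, z₂=(145-100)/15=3.0
P = Φ(3.0) - Φ(-1.0) = 0.998650 - 0.158655 = 0.839995 ≈ 0.8400

P(85 < X < 145) ≈ 0.8400


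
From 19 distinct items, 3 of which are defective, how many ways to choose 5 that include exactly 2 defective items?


Choose 2 of the 3 defective items and 3 of the other 16 items:
C(3,2)×C(16,3) = 3×560 = 1680

1680


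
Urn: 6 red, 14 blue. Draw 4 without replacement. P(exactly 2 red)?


Hypergeometric: C(6,2)×C(14,2)/C(20,4)
= 15×91/4845 = 91/323

P(X=2) = 91/323 ≈ 28.17%


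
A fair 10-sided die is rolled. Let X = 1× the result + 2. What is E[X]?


E[die] = (1+10)/2 = 11/2
E[X] = 1×11/2 + 2 = 15/2

E[X] = 15/2


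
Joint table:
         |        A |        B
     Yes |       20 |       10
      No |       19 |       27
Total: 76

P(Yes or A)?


P(Yes∨A) = P(Yes) + P(A) - P(Yes∧A)
= (30 + 39 - 20)/76 = 49/76

P = 49/76 ≈ 64.47%


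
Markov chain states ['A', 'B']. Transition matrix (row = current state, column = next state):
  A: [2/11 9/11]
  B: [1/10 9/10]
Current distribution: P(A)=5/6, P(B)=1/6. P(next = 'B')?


P(next=B) = Σᵢ P(now=i)×P(i→B)
= 5/6×9/11 + 1/6×9/10
= 15/22 + 3/20 = 183/220

P = 183/220 ≈ 0.8318


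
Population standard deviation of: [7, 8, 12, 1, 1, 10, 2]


Mean = 41/7
  (7-41/7)²=64/49
  (8-41/7)²=225/49
  (12-41/7)²=1849/49
  (1-41/7)²=1156/49
  (1-41/7)²=1156/49
  (10-41/7)²=841/49
  (2-41/7)²=729/49
Σ(x-μ)² = 860/7
σ² = (860/7)/7 = 860/49

σ = √(860/49) ≈ 4.1894


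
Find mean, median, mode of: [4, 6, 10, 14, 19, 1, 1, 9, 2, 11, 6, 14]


Sorted: [1, 1, 2, 4, 6, 6, 9, 10, 11, 14, 14, 19]
Mean = 97/12
Median = 15/2
Freq: {4: 1, 6: 2, 10: 1, 14: 2, 19: 1, 1: 2, 9: 1, 2: 1, 11: 1}
Mode: [1, 6, 14]

Mean=97/12, Median=15/2, Mode=[1, 6, 14]


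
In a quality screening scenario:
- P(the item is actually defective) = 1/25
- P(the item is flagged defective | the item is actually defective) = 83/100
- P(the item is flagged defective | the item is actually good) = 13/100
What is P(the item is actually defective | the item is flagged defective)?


Using Bayes' theorem:
P(A|B) = P(B|A)·P(A) / P(B)

P(the item is flagged defective) = 83/100 × 1/25 + 13/100 × 24/25
= 83/2500 + 78/625 = 79/500

P(the item is actually defective|the item is flagged defective) = (83/2500) / (79/500) = 83/395

P(the item is actually defective|the item is flagged defective) = 83/395 ≈ 21.01%


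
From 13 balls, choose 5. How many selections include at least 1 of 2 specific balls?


Complement: C(13,5) - C(11,5) = 1287 - 462 = 825

825


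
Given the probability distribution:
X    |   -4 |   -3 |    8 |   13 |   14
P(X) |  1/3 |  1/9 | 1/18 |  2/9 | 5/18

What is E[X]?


E[X] = Σ x·P(X=x)
= (-4)×(1/3) + (-3)×(1/9) + (8)×(1/18) + (13)×(2/9) + (14)×(5/18)
= 50/9

E[X] = 50/9


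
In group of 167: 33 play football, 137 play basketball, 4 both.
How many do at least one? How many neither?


|A∪B| = 33+137-4 = 166
Neither = 167-166 = 1

At least one: 166; Neither: 1


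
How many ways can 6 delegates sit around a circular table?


Circular arrangements of 6 distinct objects: fix one position to break rotational symmetry.
(n-1)! = 5! = 120

120


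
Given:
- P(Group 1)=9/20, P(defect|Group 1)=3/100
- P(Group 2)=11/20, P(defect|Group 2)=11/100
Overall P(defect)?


P(B) = Σ P(B|Aᵢ)×P(Aᵢ)
  3/100×9/20 = 27/2000
  11/100×11/20 = 121/2000
Sum = 37/500

P(defect) = 37/500 ≈ 7.40%


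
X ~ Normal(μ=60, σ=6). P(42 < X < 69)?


z₁=(42-60)/6=-3.0, z₂=(69-60)/6=1.5
P = Φ(1.5) - Φ(-3.0) = 0.933193 - 0.001350 = 0.931843 ≈ 0.9318

P(42 < X < 69) ≈ 0.9318


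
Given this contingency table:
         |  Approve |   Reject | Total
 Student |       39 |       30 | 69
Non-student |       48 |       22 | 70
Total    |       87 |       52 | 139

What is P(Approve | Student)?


P(Approve | Student) = 39/(39+30) = 39/69 = 13/23

P(Approve|Student) = 13/23 ≈ 56.52%


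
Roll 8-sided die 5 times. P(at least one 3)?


P(no 3)^5 = (7/8)^5 = 16807/32768
P(≥1) = 1 - 16807/32768 = 15961/32768

P = 15961/32768 ≈ 48.71%


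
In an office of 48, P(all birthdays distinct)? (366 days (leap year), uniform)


P(all different) = Π(366-i)/366 for i=0..47
= (366/366)×(365/366)×...×(319/366)
= 0.039768

P ≈ 0.0398 ≈ 3.98%


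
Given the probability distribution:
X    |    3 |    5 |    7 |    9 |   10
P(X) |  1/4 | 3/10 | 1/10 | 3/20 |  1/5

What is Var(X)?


E[X] = 63/10
E[X²] = 234/5
Var(X) = E[X²] - (E[X])² = 234/5 - 3969/100 = 711/100

Var(X) = 711/100 ≈ 7.1100


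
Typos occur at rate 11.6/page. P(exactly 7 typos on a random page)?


Poisson(λ=11.6): P(X=7) = e^(-λ)×λ^k/k!
= e^(-11.6) × 11.6^7 / 7!
≈ 9.166087736e-06 × 28262197.3447 / 5040 ≈ 0.051400

P(X=7) ≈ 0.051400 ≈ 5.14%


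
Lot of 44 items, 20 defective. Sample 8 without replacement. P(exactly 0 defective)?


Hypergeometric: C(20,0)×C(24,8)/C(44,8)
= 1×735471/177232627 = 3519/848003

P(X=0) = 3519/848003 ≈ 0.41%


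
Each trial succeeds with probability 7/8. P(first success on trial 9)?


Geometric: P(X=9) = (1-p)^(k-1)×p = (1/8)^8×7/8 = 7/134217728

P(X=9) = 7/134217728 ≈ 0.00%


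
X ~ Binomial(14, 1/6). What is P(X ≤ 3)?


P(X ≤ 3) = Σ P(X=i) for i=0..3
P(X=0) = 6103515625/78364164096
P(X=1) = 8544921875/39182082048
P(X=2) = 22216796875/78364164096
P(X=3) = 4443359375/19591041024
Sum = 31591796875/39182082048

P(X ≤ 3) = 31591796875/39182082048 ≈ 80.63%


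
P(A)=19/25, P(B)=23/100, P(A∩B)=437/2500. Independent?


P(A)×P(B) = 437/2500
P(A∩B) = 437/2500
Equal ✓ → Independent

Yes, independent


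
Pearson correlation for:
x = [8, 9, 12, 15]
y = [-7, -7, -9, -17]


n=4, Σx=44, Σy=-40, Σxy=-482, Σx²=514, Σy²=468
r = (4×(-482) - 44×(-40))/√((4×514 - 44²)(4×468 - (-40)²))
= -168/√(120×272) = -168/√32640 ≈ -168/180.6654 ≈ -0.9299

r ≈ -0.9299


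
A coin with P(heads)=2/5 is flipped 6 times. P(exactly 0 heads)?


Binomial: P(X=0) = C(6,0)×p^0×(1-p)^6
= 1 × 1 × 729/15625 = 729/15625

P(X=0) = 729/15625 ≈ 4.67%


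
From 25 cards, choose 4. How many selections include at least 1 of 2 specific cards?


Complement: C(25,4) - C(23,4) = 12650 - 8855 = 3795

3795


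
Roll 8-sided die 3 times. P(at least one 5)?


P(no 5)^3 = (7/8)^3 = 343/512
P(≥1) = 1 - 343/512 = 169/512

P = 169/512 ≈ 33.01%


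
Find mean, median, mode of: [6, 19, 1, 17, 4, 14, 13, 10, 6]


Sorted: [1, 4, 6, 6, 10, 13, 14, 17, 19]
Mean = 90/9 = 10
Median = 10
Freq: {6: 2, 19: 1, 1: 1, 17: 1, 4: 1, 14: 1, 13: 1, 10: 1}
Mode: [6]

Mean=10, Median=10, Mode=6


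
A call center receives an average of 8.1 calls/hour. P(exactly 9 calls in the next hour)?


Poisson(λ=8.1): P(X=9) = e^(-λ)×λ^k/k!
= e^(-8.1) × 8.1^9 / 9!
≈ 0.0003035391381 × 150094635.297 / 362880 ≈ 0.125550

P(X=9) ≈ 0.125550 ≈ 12.56%


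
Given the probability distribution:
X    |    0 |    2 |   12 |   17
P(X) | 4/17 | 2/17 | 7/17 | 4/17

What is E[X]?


E[X] = Σ x·P(X=x)
= (0)×(4/17) + (2)×(2/17) + (12)×(7/17) + (17)×(4/17)
= 156/17

E[X] = 156/17


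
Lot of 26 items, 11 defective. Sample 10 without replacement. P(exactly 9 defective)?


Hypergeometric: C(11,9)×C(15,1)/C(26,10)
= 55×15/5311735 = 15/96577

P(X=9) = 15/96577 ≈ 0.02%


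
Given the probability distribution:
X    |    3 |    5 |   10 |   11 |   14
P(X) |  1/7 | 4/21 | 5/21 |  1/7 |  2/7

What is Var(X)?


E[X] = 28/3
E[X²] = 722/7
Var(X) = E[X²] - (E[X])² = 722/7 - 784/9 = 1010/63

Var(X) = 1010/63 ≈ 16.0317


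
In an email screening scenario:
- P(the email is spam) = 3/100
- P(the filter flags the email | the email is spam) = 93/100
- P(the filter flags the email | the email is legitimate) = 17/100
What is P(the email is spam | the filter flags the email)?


Using Bayes' theorem:
P(A|B) = P(B|A)·P(A) / P(B)

P(the filter flags the email) = 93/100 × 3/100 + 17/100 × 97/100
= 279/10000 + 1649/10000 = 241/1250

P(the email is spam|the filter flags the email) = (279/10000) / (241/1250) = 279/1928

P(the email is spam|the filter flags the email) = 279/1928 ≈ 14.47%


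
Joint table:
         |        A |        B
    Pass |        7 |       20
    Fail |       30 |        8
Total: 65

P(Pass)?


P(Pass) = (7+20)/65 = 27/65

P(Pass) = 27/65 ≈ 41.54%


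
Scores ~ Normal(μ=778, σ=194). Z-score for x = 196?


z = (x - μ)/σ = (196 - 778)/194 = -3.0

z = -3.0


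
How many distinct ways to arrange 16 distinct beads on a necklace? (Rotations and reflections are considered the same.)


Free circular arrangements: rotations and reflections both identified.
(n-1)!/2 = 15!/2 = 1307674368000/2 = 653837184000

653837184000


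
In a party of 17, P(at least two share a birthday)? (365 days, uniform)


P(all different) = Π(365-i)/365 for i=0..16
= 0.684992
P(match) = 1 - 0.684992 = 0.315008

P ≈ 0.3150 ≈ 31.50%


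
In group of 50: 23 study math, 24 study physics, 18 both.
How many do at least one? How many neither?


|A∪B| = 23+24-18 = 29
Neither = 50-29 = 21

At least one: 29; Neither: 21


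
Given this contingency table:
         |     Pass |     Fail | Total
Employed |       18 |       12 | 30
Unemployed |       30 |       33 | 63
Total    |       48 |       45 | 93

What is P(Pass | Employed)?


P(Pass | Employed) = 18/(18+12) = 18/30 = 3/5

P(Pass|Employed) = 3/5 ≈ 60.00%


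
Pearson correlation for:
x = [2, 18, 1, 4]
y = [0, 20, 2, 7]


n=4, Σx=25, Σy=29, Σxy=390, Σx²=345, Σy²=453
r = (4×390 - 25×29)/√((4×345 - 25²)(4×453 - 29²))
= 835/√(755×971) = 835/√733105 ≈ 835/856.2155 ≈ 0.9752

r ≈ 0.9752


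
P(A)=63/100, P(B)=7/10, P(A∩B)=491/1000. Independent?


P(A)×P(B) = 441/1000
P(A∩B) = 491/1000
Not equal → NOT independent

No, not independent


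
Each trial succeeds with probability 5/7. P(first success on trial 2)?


Geometric: P(X=2) = (1-p)^(k-1)×p = (2/7)^1×5/7 = 10/49

P(X=2) = 10/49 ≈ 20.41%


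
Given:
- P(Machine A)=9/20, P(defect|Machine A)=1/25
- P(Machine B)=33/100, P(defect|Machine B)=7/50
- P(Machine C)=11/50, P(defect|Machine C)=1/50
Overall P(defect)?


P(B) = Σ P(B|Aᵢ)×P(Aᵢ)
  1/25×9/20 = 9/500
  7/50×33/100 = 231/5000
  1/50×11/50 = 11/2500
Sum = 343/5000

P(defect) = 343/5000 ≈ 6.86%


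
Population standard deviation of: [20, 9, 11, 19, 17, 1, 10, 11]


Mean = 98/8 = 49/4
  (20-49/4)²=961/16
  (9-49/4)²=169/16
  (11-49/4)²=25/16
  (19-49/4)²=729/16
  (17-49/4)²=361/16
  (1-49/4)²=2025/16
  (10-49/4)²=81/16
  (11-49/4)²=25/16
Σ(x-μ)² = 547/2
σ² = (547/2)/8 = 547/16

σ = √(547/16) ≈ 5.8470


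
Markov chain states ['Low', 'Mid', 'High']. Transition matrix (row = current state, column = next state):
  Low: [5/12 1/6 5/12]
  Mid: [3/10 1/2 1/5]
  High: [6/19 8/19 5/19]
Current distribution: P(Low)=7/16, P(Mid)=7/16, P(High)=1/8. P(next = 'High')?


P(next=High) = Σᵢ P(now=i)×P(i→High)
= 7/16×5/12 + 7/16×1/5 + 1/8×5/19
= 35/192 + 7/80 + 5/152 = 5521/18240

P = 5521/18240 ≈ 0.3027


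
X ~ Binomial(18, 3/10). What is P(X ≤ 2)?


P(X ≤ 2) = Σ P(X=i) for i=0..2
P(X=0) = 1628413597910449/1000000000000000000
P(X=1) = 6281023877654589/500000000000000000
P(X=2) = 45761745394340577/1000000000000000000
Sum = 14988051686890051/250000000000000000

P(X ≤ 2) = 14988051686890051/250000000000000000 ≈ 6.00%


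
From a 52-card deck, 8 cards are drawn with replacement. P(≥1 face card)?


P(not a face card) = 40/52 = 10/13
P(none in 8 draws) = (10/13)^8 = 100000000/815730721
P(≥1 face card) = 1 - 100000000/815730721 = 715730721/815730721

P = 715730721/815730721 ≈ 87.74%


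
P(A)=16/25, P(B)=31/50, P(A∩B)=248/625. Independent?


P(A)×P(B) = 248/625
P(A∩B) = 248/625
Equal ✓ → Independent

Yes, independent


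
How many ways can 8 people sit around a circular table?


Circular arrangements of 8 distinct objects: fix one position to break rotational symmetry.
(n-1)! = 7! = 5040

5040


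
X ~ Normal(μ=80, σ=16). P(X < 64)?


z = (64-80)/16 = -1.0
P(Z < -1.0) = 0.1587

P(X < 64) ≈ 0.1587


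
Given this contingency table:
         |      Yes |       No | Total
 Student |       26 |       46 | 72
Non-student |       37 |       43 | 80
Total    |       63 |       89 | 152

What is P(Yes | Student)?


P(Yes | Student) = 26/(26+46) = 26/72 = 13/36

P(Yes|Student) = 13/36 ≈ 36.11%


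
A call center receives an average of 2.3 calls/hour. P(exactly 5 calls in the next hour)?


Poisson(λ=2.3): P(X=5) = e^(-λ)×λ^k/k!
= e^(-2.3) × 2.3^5 / 5!
≈ 0.1002588437 × 64.36343 / 120 ≈ 0.053775

P(X=5) ≈ 0.053775 ≈ 5.38%


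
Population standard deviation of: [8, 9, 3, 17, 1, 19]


Mean = 57/6 = 19/2
  (8-19/2)²=9/4
  (9-19/2)²=1/4
  (3-19/2)²=169/4
  (17-19/2)²=225/4
  (1-19/2)²=289/4
  (19-19/2)²=361/4
Σ(x-μ)² = 527/2
σ² = (527/2)/6 = 527/12

σ = √(527/12) ≈ 6.6270


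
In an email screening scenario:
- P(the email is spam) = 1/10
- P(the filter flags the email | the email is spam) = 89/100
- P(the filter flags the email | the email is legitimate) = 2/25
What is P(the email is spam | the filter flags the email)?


Using Bayes' theorem:
P(A|B) = P(B|A)·P(A) / P(B)

P(the filter flags the email) = 89/100 × 1/10 + 2/25 × 9/10
= 89/1000 + 9/125 = 161/1000

P(the email is spam|the filter flags the email) = (89/1000) / (161/1000) = 89/161

P(the email is spam|the filter flags the email) = 89/161 ≈ 55.28%


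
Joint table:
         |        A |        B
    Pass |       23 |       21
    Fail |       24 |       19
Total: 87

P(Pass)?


P(Pass) = (23+21)/87 = 44/87

P(Pass) = 44/87 ≈ 50.57%


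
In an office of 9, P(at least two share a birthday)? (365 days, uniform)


P(all different) = Π(365-i)/365 for i=0..8
= 0.905376
P(match) = 1 - 0.905376 = 0.094624

P ≈ 0.0946 ≈ 9.46%


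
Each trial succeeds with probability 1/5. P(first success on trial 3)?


Geometric: P(X=3) = (1-p)^(k-1)×p = (4/5)^2×1/5 = 16/125

P(X=3) = 16/125 ≈ 12.80%


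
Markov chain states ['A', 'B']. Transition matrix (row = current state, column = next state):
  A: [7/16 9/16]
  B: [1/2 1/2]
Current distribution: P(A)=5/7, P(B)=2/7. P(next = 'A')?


P(next=A) = Σᵢ P(now=i)×P(i→A)
= 5/7×7/16 + 2/7×1/2
= 5/16 + 1/7 = 51/112

P = 51/112 ≈ 0.4554


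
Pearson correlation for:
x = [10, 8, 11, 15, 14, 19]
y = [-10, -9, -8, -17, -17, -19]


n=6, Σx=77, Σy=-80, Σxy=-1114, Σx²=1067, Σy²=1184
r = (6×(-1114) - 77×(-80))/√((6×1067 - 77²)(6×1184 - (-80)²))
= -524/√(473×704) = -524/√332992 ≈ -524/577.0546 ≈ -0.9081

r ≈ -0.9081


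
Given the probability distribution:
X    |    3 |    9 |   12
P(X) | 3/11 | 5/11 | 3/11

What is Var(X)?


E[X] = 90/11
E[X²] = 864/11
Var(X) = E[X²] - (E[X])² = 864/11 - 8100/121 = 1404/121

Var(X) = 1404/121 ≈ 11.6033


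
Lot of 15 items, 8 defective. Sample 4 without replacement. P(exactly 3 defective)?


Hypergeometric: C(8,3)×C(7,1)/C(15,4)
= 56×7/1365 = 56/195

P(X=3) = 56/195 ≈ 28.72%


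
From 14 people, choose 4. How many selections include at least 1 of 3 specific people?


Complement: C(14,4) - C(11,4) = 1001 - 330 = 671

671


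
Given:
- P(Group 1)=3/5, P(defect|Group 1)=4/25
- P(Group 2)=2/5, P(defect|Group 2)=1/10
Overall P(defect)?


P(B) = Σ P(B|Aᵢ)×P(Aᵢ)
  4/25×3/5 = 12/125
  1/10×2/5 = 1/25
Sum = 17/125

P(defect) = 17/125 ≈ 13.60%


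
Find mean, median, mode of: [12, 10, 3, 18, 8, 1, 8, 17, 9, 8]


Sorted: [1, 3, 8, 8, 8, 9, 10, 12, 17, 18]
Mean = 94/10 = 47/5
Median = 17/2
Freq: {12: 1, 10: 1, 3: 1, 18: 1, 8: 3, 1: 1, 17: 1, 9: 1}
Mode: [8]

Mean=47/5, Median=17/2, Mode=8


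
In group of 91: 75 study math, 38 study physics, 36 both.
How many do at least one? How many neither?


|A∪B| = 75+38-36 = 77
Neither = 91-77 = 14

At least one: 77; Neither: 14


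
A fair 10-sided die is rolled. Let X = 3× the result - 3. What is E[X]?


E[die] = (1+10)/2 = 11/2
E[X] = 3×11/2 - 3 = 27/2

E[X] = 27/2


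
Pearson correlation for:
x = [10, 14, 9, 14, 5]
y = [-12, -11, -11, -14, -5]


n=5, Σx=52, Σy=-53, Σxy=-594, Σx²=598, Σy²=607
r = (5×(-594) - 52×(-53))/√((5×598 - 52²)(5×607 - (-53)²))
= -214/√(286×226) = -214/√64636 ≈ -214/254.2361 ≈ -0.8417

r ≈ -0.8417


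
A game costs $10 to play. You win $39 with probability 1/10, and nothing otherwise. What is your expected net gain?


E[gain] = (39-10)×1/10 + (-10)×9/10
= 29/10 - 9 = -61/10

Expected net gain = $-61/10 ≈ $-6.10


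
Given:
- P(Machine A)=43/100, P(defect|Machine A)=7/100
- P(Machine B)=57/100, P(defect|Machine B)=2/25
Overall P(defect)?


P(B) = Σ P(B|Aᵢ)×P(Aᵢ)
  7/100×43/100 = 301/10000
  2/25×57/100 = 57/1250
Sum = 757/10000

P(defect) = 757/10000 ≈ 7.57%


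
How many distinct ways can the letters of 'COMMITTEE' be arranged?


Letters: 9, freq: {'C': 1, 'O': 1, 'M': 2, 'I': 1, 'T': 2, 'E': 2}
9!/(1!×1!×2!×1!×2!×2!) = 362880/8 = 45360

45360


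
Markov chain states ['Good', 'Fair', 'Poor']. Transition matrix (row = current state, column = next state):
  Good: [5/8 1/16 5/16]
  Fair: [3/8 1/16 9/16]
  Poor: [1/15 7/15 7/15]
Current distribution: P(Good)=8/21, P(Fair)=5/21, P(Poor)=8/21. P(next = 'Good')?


P(next=Good) = Σᵢ P(now=i)×P(i→Good)
= 8/21×5/8 + 5/21×3/8 + 8/21×1/15
= 5/21 + 5/56 + 8/315 = 127/360

P = 127/360 ≈ 0.3528


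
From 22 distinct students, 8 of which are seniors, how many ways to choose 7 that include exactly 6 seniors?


Choose 6 of the 8 seniors and 1 of the other 14 students:
C(8,6)×C(14,1) = 28×14 = 392

392


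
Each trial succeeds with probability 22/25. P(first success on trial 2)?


Geometric: P(X=2) = (1-p)^(k-1)×p = (3/25)^1×22/25 = 66/625

P(X=2) = 66/625 ≈ 10.56%


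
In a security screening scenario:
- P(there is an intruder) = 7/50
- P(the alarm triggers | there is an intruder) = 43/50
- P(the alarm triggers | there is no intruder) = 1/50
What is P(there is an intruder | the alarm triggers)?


Using Bayes' theorem:
P(A|B) = P(B|A)·P(A) / P(B)

P(the alarm triggers) = 43/50 × 7/50 + 1/50 × 43/50
= 301/2500 + 43/2500 = 86/625

P(there is an intruder|the alarm triggers) = (301/2500) / (86/625) = 7/8

P(there is an intruder|the alarm triggers) = 7/8 ≈ 87.50%


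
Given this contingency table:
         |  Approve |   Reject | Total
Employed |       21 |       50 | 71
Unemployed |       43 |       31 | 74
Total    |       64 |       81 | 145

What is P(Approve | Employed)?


P(Approve | Employed) = 21/(21+50) = 21/71

P(Approve|Employed) = 21/71 ≈ 29.58%


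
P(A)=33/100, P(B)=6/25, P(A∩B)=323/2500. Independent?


P(A)×P(B) = 99/1250
P(A∩B) = 323/2500
Not equal → NOT independent

No, not independent


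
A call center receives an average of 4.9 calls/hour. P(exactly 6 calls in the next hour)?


Poisson(λ=4.9): P(X=6) = e^(-λ)×λ^k/k!
= e^(-4.9) × 4.9^6 / 6!
≈ 0.007446583071 × 13841.287201 / 720 ≈ 0.143153

P(X=6) ≈ 0.143153 ≈ 14.32%


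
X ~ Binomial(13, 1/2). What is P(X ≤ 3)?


P(X ≤ 3) = Σ P(X=i) for i=0..3
P(X=0) = 1/8192
P(X=1) = 13/8192
P(X=2) = 39/4096
P(X=3) = 143/4096
Sum = 189/4096

P(X ≤ 3) = 189/4096 ≈ 4.61%


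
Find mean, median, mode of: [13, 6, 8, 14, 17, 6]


Sorted: [6, 6, 8, 13, 14, 17]
Mean = 64/6 = 32/3
Median = 21/2
Freq: {13: 1, 6: 2, 8: 1, 14: 1, 17: 1}
Mode: [6]

Mean=32/3, Median=21/2, Mode=6


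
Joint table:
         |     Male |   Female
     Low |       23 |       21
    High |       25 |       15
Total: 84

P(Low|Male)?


P(Low|Male) = 23/(23+25) = 23/48

P = 23/48 ≈ 47.92%


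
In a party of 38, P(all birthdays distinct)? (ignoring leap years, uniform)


P(all different) = Π(365-i)/365 for i=0..37
= (365/365)×(364/365)×...×(328/365)
= 0.135932

P ≈ 0.1359 ≈ 13.59%


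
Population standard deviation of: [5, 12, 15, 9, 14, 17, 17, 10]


Mean = 99/8
  (5-99/8)²=3481/64
  (12-99/8)²=9/64
  (15-99/8)²=441/64
  (9-99/8)²=729/64
  (14-99/8)²=169/64
  (17-99/8)²=1369/64
  (17-99/8)²=1369/64
  (10-99/8)²=361/64
Σ(x-μ)² = 991/8
σ² = (991/8)/8 = 991/64

σ = √(991/64) ≈ 3.9350


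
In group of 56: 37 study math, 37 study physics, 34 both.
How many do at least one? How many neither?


|A∪B| = 37+37-34 = 40
Neither = 56-40 = 16

At least one: 40; Neither: 16


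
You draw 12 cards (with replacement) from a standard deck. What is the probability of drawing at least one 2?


P(not a 2) = 48/52 = 12/13
P(none in 12 draws) = (12/13)^12 = 8916100448256/23298085122481
P(≥1 2) = 1 - 8916100448256/23298085122481 = 14381984674225/23298085122481

P = 14381984674225/23298085122481 ≈ 61.73%


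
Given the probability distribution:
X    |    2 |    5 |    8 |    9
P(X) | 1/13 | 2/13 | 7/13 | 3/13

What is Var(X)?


E[X] = 95/13
E[X²] = 745/13
Var(X) = E[X²] - (E[X])² = 745/13 - 9025/169 = 660/169

Var(X) = 660/169 ≈ 3.9053


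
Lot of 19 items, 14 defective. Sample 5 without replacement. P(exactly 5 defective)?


Hypergeometric: C(14,5)×C(5,0)/C(19,5)
= 2002×1/11628 = 1001/5814

P(X=5) = 1001/5814 ≈ 17.22%


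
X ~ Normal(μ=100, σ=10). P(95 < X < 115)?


z₁=(95-100)/10=-0.5, z₂=(115-100)/10=1.5
P = Φ(1.5) - Φ(-0.5) = 0.933193 - 0.308538 = 0.624655 ≈ 0.6247

P(95 < X < 115) ≈ 0.6247


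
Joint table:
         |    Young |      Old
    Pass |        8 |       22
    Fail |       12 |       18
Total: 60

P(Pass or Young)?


P(Pass∨Young) = P(Pass) + P(Young) - P(Pass∧Young)
= (30 + 20 - 8)/60 = 42/60 = 7/10

P = 7/10 ≈ 70.00%


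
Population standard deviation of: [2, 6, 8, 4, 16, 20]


Mean = 56/6 = 28/3
  (2-28/3)²=484/9
  (6-28/3)²=100/9
  (8-28/3)²=16/9
  (4-28/3)²=256/9
  (16-28/3)²=400/9
  (20-28/3)²=1024/9
Σ(x-μ)² = 760/3
σ² = (760/3)/6 = 380/9

σ = √(380/9) ≈ 6.4979


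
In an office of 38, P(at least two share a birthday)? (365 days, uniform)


P(all different) = Π(365-i)/365 for i=0..37
= 0.135932
P(match) = 1 - 0.135932 = 0.864068

P ≈ 0.8641 ≈ 86.41%


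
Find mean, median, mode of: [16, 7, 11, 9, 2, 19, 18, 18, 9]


Sorted: [2, 7, 9, 9, 11, 16, 18, 18, 19]
Mean = 109/9
Median = 11
Freq: {16: 1, 7: 1, 11: 1, 9: 2, 2: 1, 19: 1, 18: 2}
Mode: [9, 18]

Mean=109/9, Median=11, Mode=[9, 18]


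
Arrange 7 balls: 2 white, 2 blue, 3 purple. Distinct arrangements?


7!/(2!×2!×3!) = 210

210


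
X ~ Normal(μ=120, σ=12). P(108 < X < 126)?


z₁=(108-120)/12=-1.0, z₂=(126-120)/12=0.5
P = Φ(0.5) - Φ(-1.0) = 0.691462 - 0.158655 = 0.532807 ≈ 0.5328

P(108 < X < 126) ≈ 0.5328


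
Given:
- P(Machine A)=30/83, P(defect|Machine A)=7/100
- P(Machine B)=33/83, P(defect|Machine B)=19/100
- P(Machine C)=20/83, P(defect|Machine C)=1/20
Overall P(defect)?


P(B) = Σ P(B|Aᵢ)×P(Aᵢ)
  7/100×30/83 = 21/830
  19/100×33/83 = 627/8300
  1/20×20/83 = 1/83
Sum = 937/8300

P(defect) = 937/8300 ≈ 11.29%


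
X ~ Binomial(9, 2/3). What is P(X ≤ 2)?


P(X ≤ 2) = Σ P(X=i) for i=0..2
P(X=0) = 1/19683
P(X=1) = 2/2187
P(X=2) = 16/2187
Sum = 163/19683

P(X ≤ 2) = 163/19683 ≈ 0.83%


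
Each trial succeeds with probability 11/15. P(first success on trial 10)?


Geometric: P(X=10) = (1-p)^(k-1)×p = (4/15)^9×11/15 = 2883584/576650390625

P(X=10) = 2883584/576650390625 ≈ 0.00%


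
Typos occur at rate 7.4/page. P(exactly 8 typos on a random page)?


Poisson(λ=7.4): P(X=8) = e^(-λ)×λ^k/k!
= e^(-7.4) × 7.4^8 / 8!
≈ 0.0006112527611 × 8991947.40204 / 40320 ≈ 0.136318

P(X=8) ≈ 0.136318 ≈ 13.63%


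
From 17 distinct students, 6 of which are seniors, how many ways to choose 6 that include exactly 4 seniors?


Choose 4 of the 6 seniors and 2 of the other 11 students:
C(6,4)×C(11,2) = 15×55 = 825

825


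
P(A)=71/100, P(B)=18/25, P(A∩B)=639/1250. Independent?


P(A)×P(B) = 639/1250
P(A∩B) = 639/1250
Equal ✓ → Independent

Yes, independent


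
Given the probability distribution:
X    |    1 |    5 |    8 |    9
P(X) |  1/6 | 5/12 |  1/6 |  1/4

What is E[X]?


E[X] = Σ x·P(X=x)
= (1)×(1/6) + (5)×(5/12) + (8)×(1/6) + (9)×(1/4)
= 35/6

E[X] = 35/6


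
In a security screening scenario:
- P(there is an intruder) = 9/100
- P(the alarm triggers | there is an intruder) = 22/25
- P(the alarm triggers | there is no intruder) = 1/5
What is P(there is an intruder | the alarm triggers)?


Using Bayes' theorem:
P(A|B) = P(B|A)·P(A) / P(B)

P(the alarm triggers) = 22/25 × 9/100 + 1/5 × 91/100
= 99/1250 + 91/500 = 653/2500

P(there is an intruder|the alarm triggers) = (99/1250) / (653/2500) = 198/653

P(there is an intruder|the alarm triggers) = 198/653 ≈ 30.32%


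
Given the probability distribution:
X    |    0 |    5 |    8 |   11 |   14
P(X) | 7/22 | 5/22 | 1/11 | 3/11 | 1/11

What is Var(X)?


E[X] = 135/22
E[X²] = 1371/22
Var(X) = E[X²] - (E[X])² = 1371/22 - 18225/484 = 11937/484

Var(X) = 11937/484 ≈ 24.6632


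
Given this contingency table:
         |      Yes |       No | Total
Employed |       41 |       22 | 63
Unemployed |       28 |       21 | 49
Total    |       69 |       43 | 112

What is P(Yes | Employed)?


P(Yes | Employed) = 41/(41+22) = 41/63

P(Yes|Employed) = 41/63 ≈ 65.08%


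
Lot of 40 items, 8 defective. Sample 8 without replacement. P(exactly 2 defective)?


Hypergeometric: C(8,2)×C(32,6)/C(40,8)
= 28×906192/76904685 = 2819264/8544965

P(X=2) = 2819264/8544965 ≈ 32.99%


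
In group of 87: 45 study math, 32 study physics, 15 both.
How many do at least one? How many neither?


|A∪B| = 45+32-15 = 62
Neither = 87-62 = 25

At least one: 62; Neither: 25


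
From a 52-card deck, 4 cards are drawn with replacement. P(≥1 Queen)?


P(not a Queen) = 48/52 = 12/13
P(none in 4 draws) = (12/13)^4 = 20736/28561
P(≥1 Queen) = 1 - 20736/28561 = 7825/28561

P = 7825/28561 ≈ 27.40%


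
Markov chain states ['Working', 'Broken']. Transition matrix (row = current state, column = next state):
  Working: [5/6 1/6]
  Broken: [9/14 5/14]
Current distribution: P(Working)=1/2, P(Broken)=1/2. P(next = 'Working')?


P(next=Working) = Σᵢ P(now=i)×P(i→Working)
= 1/2×5/6 + 1/2×9/14
= 5/12 + 9/28 = 31/42

P = 31/42 ≈ 0.7381


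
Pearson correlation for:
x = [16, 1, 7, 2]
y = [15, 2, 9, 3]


n=4, Σx=26, Σy=29, Σxy=311, Σx²=310, Σy²=319
r = (4×311 - 26×29)/√((4×310 - 26²)(4×319 - 29²))
= 490/√(564×435) = 490/√245340 ≈ 490/495.3181 ≈ 0.9893

r ≈ 0.9893


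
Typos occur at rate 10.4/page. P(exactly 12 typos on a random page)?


Poisson(λ=10.4): P(X=12) = e^(-λ)×λ^k/k!
= e^(-10.4) × 10.4^12 / 12!
≈ 3.043248301e-05 × 1.60103221857e+12 / 479001600 ≈ 0.101719

P(X=12) ≈ 0.101719 ≈ 10.17%


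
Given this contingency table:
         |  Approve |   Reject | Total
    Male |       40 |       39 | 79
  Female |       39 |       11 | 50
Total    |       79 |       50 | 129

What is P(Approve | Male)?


P(Approve | Male) = 40/(40+39) = 40/79

P(Approve|Male) = 40/79 ≈ 50.63%


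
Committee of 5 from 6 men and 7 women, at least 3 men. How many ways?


Count by #men:
  3M,2W: C(6,3)×C(7,2)=420
  4M,1W: C(6,4)×C(7,1)=105
  5M,0W: C(6,5)×C(7,0)=6
Total = 531

531


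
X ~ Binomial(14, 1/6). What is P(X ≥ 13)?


P(X ≥ 13) = Σ P(X=i) for i=13..14
P(X=13) = 35/39182082048
P(X=14) = 1/78364164096
Sum = 71/78364164096

P(X ≥ 13) = 71/78364164096 ≈ 0.00%


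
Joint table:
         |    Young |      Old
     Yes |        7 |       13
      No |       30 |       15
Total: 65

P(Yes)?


P(Yes) = (7+13)/65 = 20/65 = 4/13

P(Yes) = 4/13 ≈ 30.77%


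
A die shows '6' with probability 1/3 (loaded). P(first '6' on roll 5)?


Geometric: P(X=5) = (1-p)^(k-1)×p = (2/3)^4×1/3 = 16/243

P(X=5) = 16/243 ≈ 6.58%


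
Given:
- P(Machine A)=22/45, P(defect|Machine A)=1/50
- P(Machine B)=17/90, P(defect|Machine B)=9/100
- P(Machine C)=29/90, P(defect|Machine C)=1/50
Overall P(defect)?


P(B) = Σ P(B|Aᵢ)×P(Aᵢ)
  1/50×22/45 = 11/1125
  9/100×17/90 = 17/1000
  1/50×29/90 = 29/4500
Sum = 299/9000

P(defect) = 299/9000 ≈ 3.32%


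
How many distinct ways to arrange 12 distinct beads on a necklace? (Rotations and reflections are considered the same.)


Free circular arrangements: rotations and reflections both identified.
(n-1)!/2 = 11!/2 = 39916800/2 = 19958400

19958400


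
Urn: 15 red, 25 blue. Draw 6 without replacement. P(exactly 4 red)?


Hypergeometric: C(15,4)×C(25,2)/C(40,6)
= 1365×300/3838380 = 75/703

P(X=4) = 75/703 ≈ 10.67%


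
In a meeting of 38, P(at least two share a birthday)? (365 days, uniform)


P(all different) = Π(365-i)/365 for i=0..37
= 0.135932
P(match) = 1 - 0.135932 = 0.864068

P ≈ 0.8641 ≈ 86.41%


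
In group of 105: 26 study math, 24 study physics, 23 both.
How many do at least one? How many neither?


|A∪B| = 26+24-23 = 27
Neither = 105-27 = 78

At least one: 27; Neither: 78


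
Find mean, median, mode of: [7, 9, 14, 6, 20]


Sorted: [6, 7, 9, 14, 20]
Mean = 56/5
Median = 9
Freq: {7: 1, 9: 1, 14: 1, 6: 1, 20: 1}
Mode: No mode

Mean=56/5, Median=9, Mode=No mode


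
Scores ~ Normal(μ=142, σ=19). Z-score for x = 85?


z = (x - μ)/σ = (85 - 142)/19 = -3.0

z = -3.0


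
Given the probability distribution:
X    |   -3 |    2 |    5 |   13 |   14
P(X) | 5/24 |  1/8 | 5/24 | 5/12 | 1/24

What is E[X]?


E[X] = Σ x·P(X=x)
= (-3)×(5/24) + (2)×(1/8) + (5)×(5/24) + (13)×(5/12) + (14)×(1/24)
= 20/3

E[X] = 20/3


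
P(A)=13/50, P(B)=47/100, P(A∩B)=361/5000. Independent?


P(A)×P(B) = 611/5000
P(A∩B) = 361/5000
Not equal → NOT independent

No, not independent


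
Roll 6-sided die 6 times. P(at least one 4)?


P(no 4)^6 = (5/6)^6 = 15625/46656
P(≥1) = 1 - 15625/46656 = 31031/46656

P = 31031/46656 ≈ 66.51%


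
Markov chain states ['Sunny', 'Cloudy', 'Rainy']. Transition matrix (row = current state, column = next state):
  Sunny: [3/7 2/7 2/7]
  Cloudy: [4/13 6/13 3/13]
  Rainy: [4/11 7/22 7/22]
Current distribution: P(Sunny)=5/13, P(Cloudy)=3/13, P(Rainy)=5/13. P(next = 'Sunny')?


P(next=Sunny) = Σᵢ P(now=i)×P(i→Sunny)
= 5/13×3/7 + 3/13×4/13 + 5/13×4/11
= 15/91 + 12/169 + 20/143 = 4889/13013

P = 4889/13013 ≈ 0.3757


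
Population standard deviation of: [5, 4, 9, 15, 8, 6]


Mean = 47/6
  (5-47/6)²=289/36
  (4-47/6)²=529/36
  (9-47/6)²=49/36
  (15-47/6)²=1849/36
  (8-47/6)²=1/36
  (6-47/6)²=121/36
Σ(x-μ)² = 473/6
σ² = (473/6)/6 = 473/36

σ = √(473/36) ≈ 3.6248


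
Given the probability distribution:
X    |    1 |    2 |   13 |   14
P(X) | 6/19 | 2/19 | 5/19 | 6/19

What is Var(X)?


E[X] = 159/19
E[X²] = 2035/19
Var(X) = E[X²] - (E[X])² = 2035/19 - 25281/361 = 13384/361

Var(X) = 13384/361 ≈ 37.0748


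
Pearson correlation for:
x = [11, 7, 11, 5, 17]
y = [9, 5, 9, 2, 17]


n=5, Σx=51, Σy=42, Σxy=532, Σx²=605, Σy²=480
r = (5×532 - 51×42)/√((5×605 - 51²)(5×480 - 42²))
= 518/√(424×636) = 518/√269664 ≈ 518/519.2918 ≈ 0.9975

r ≈ 0.9975


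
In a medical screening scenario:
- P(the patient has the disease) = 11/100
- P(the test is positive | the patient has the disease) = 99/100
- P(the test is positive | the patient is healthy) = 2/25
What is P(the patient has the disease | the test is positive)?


Using Bayes' theorem:
P(A|B) = P(B|A)·P(A) / P(B)

P(the test is positive) = 99/100 × 11/100 + 2/25 × 89/100
= 1089/10000 + 89/1250 = 1801/10000

P(the patient has the disease|the test is positive) = (1089/10000) / (1801/10000) = 1089/1801

P(the patient has the disease|the test is positive) = 1089/1801 ≈ 60.47%


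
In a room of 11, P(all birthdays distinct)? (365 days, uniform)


P(all different) = Π(365-i)/365 for i=0..10
= (365/365)×(364/365)×...×(355/365)
= 0.858859

P ≈ 0.8589 ≈ 85.89%


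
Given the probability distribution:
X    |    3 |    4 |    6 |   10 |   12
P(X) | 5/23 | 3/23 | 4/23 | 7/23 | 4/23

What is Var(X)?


E[X] = 169/23
E[X²] = 1513/23
Var(X) = E[X²] - (E[X])² = 1513/23 - 28561/529 = 6238/529

Var(X) = 6238/529 ≈ 11.7921


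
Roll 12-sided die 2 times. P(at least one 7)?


P(no 7)^2 = (11/12)^2 = 121/144
P(≥1) = 1 - 121/144 = 23/144

P = 23/144 ≈ 15.97%
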